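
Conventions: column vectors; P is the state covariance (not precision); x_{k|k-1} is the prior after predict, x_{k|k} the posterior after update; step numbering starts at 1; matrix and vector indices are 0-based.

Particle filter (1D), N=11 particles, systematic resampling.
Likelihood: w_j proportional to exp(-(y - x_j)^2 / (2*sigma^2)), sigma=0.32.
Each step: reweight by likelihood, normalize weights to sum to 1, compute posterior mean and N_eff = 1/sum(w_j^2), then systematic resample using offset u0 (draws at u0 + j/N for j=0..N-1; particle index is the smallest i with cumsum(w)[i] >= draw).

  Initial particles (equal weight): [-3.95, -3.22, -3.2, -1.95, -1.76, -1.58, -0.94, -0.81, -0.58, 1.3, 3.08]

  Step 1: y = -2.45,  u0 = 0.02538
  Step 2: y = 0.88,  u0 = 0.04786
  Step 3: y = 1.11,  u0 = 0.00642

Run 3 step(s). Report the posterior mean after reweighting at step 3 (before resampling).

post_mean = -1.7600

step 1: w=[0.0000, 0.1029, 0.1194, 0.5492, 0.1821, 0.0462, 0.0000, 0.0000, 0.0000, 0.0000, 0.0000]  mean=-2.1784  Neff=2.7637  idx=[1, 2, 2, 3, 3, 3, 3, 3, 3, 4, 4]
step 2: w=[0.0000, 0.0000, 0.0000, 0.0031, 0.0031, 0.0031, 0.0031, 0.0031, 0.0031, 0.4908, 0.4908]  mean=-1.7635  Neff=2.0755  idx=[9, 9, 9, 9, 9, 9, 10, 10, 10, 10, 10]
step 3: w=[0.0909, 0.0909, 0.0909, 0.0909, 0.0909, 0.0909, 0.0909, 0.0909, 0.0909, 0.0909, 0.0909]  mean=-1.7600  Neff=11.0000  idx=[0, 1, 2, 3, 4, 5, 6, 7, 8, 9, 10]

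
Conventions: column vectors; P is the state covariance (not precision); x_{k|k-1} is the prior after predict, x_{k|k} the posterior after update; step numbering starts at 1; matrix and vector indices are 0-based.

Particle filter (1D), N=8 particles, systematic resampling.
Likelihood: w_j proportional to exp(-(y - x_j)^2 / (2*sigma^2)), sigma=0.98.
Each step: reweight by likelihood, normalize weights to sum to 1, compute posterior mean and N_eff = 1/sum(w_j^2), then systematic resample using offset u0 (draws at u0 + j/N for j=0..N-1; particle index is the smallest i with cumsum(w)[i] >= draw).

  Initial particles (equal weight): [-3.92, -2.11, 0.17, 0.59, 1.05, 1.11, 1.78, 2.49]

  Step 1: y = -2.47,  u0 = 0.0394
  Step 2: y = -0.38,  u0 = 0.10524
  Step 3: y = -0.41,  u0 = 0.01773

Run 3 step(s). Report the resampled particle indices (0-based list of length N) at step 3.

resampled_idx = [0, 1, 2, 3, 4, 5, 6, 7]

step 1: w=[0.2562, 0.7154, 0.0203, 0.0058, 0.0012, 0.0010, 0.0001, 0.0000]  mean=-2.5043  Neff=1.7304  idx=[0, 0, 1, 1, 1, 1, 1, 1]
step 2: w=[0.0012, 0.0012, 0.1663, 0.1663, 0.1663, 0.1663, 0.1663, 0.1663]  mean=-2.1142  Neff=6.0278  idx=[2, 3, 4, 4, 5, 6, 7, 7]
step 3: w=[0.1250, 0.1250, 0.1250, 0.1250, 0.1250, 0.1250, 0.1250, 0.1250]  mean=-2.1100  Neff=8.0000  idx=[0, 1, 2, 3, 4, 5, 6, 7]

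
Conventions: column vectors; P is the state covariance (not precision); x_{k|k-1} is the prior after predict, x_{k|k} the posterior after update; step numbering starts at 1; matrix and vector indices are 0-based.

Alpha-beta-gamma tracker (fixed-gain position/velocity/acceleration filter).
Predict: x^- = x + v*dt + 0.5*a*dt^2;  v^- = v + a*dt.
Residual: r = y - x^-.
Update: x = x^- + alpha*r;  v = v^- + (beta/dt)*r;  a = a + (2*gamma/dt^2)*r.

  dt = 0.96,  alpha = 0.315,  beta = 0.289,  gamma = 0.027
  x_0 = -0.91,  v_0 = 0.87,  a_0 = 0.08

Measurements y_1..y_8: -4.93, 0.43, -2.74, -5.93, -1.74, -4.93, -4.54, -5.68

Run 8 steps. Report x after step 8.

step 1: x_pred=-0.0379  r=-4.8921  x^+=-1.5789  v^+=-0.5259  a^+=-0.2066
step 2: x_pred=-2.1790  r=2.6090  x^+=-1.3572  v^+=0.0611  a^+=-0.0538
step 3: x_pred=-1.3233  r=-1.4167  x^+=-1.7695  v^+=-0.4170  a^+=-0.1368
step 4: x_pred=-2.2329  r=-3.6971  x^+=-3.3975  v^+=-1.6613  a^+=-0.3534
step 5: x_pred=-5.1551  r=3.4151  x^+=-4.0794  v^+=-0.9725  a^+=-0.1533
step 6: x_pred=-5.0836  r=0.1536  x^+=-5.0352  v^+=-1.0734  a^+=-0.1443
step 7: x_pred=-6.1321  r=1.5921  x^+=-5.6306  v^+=-0.7326  a^+=-0.0510
step 8: x_pred=-6.3574  r=0.6774  x^+=-6.1441  v^+=-0.5777  a^+=-0.0113

x_post = -6.1441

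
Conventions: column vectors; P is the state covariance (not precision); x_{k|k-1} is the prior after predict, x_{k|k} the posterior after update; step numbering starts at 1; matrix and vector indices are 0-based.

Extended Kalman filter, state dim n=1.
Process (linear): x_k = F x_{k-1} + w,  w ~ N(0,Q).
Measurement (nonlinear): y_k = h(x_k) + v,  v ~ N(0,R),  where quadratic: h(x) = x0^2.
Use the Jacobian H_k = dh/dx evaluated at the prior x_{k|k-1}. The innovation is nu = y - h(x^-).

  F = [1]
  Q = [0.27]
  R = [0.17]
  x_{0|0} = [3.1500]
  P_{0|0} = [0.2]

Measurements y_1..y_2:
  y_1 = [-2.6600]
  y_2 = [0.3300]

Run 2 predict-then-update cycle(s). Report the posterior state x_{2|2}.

step 1: x^-=[3.1500]  P^-=[0.4700]  H_jac=[6.3000]  S=[18.8243]  K=[0.1573]  nu=[-12.5825]  x^+=[1.1708]  P^+=[0.0042]
step 2: x^-=[1.1708]  P^-=[0.2742]  H_jac=[2.3416]  S=[1.6737]  K=[0.3837]  nu=[-1.0408]  x^+=[0.7715]  P^+=[0.0279]

x_post = [0.7715]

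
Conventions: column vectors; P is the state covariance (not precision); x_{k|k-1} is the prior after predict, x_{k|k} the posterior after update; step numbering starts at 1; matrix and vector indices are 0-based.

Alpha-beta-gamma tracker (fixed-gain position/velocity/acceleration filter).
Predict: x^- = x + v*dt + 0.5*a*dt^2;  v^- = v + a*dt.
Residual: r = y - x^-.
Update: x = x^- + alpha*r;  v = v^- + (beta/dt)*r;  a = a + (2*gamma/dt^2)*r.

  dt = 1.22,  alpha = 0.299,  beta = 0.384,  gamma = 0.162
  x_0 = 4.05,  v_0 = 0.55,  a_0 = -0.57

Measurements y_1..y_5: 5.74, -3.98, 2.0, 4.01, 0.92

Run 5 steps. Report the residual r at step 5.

step 1: x_pred=4.2968  r=1.4432  x^+=4.7283  v^+=0.3089  a^+=-0.2558
step 2: x_pred=4.9147  r=-8.8947  x^+=2.2552  v^+=-2.8029  a^+=-2.1921
step 3: x_pred=-2.7957  r=4.7957  x^+=-1.3618  v^+=-3.9678  a^+=-1.1481
step 4: x_pred=-7.0569  r=11.0669  x^+=-3.7479  v^+=-1.8851  a^+=1.2610
step 5: x_pred=-5.1094  r=6.0294  x^+=-3.3066  v^+=1.5510  a^+=2.5735

resid = 6.0294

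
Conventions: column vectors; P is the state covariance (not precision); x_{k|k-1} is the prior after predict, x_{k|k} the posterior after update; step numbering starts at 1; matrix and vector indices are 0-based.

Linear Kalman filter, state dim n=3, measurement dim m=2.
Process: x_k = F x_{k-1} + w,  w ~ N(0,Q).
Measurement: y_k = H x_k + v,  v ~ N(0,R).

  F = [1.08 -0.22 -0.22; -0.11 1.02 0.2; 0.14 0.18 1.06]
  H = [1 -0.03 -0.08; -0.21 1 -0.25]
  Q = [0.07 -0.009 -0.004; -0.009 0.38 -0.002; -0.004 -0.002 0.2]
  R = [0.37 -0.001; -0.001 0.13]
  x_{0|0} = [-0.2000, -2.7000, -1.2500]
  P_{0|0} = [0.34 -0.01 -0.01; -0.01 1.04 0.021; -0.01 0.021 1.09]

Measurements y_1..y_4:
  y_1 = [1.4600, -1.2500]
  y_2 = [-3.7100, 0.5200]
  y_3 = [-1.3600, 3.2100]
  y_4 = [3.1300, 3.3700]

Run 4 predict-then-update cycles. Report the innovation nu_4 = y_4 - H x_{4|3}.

innov = [6.3174, -0.0916]

step 1: x^-=[0.6530, -2.9820, -1.8390]  P^-=[0.5812 -0.3500 -0.2665; -0.3500 1.5210 0.4379; -0.2665 0.4379 1.4696]  S=[1.0277 -0.4611; -0.4611 1.6685]  K=[0.5565 -0.0892; -0.0225 0.8838; -0.4024 -0.0354]  nu=[0.5704, 1.4094]  x^+=[0.8447, -1.7493, -2.1184]  P^+=[0.2039 0.0221 -0.0342; 0.0221 0.1989 0.3172; -0.0342 0.3172 1.3143]
step 2: x^-=[1.7631, -2.3009, -2.4421]  P^-=[0.4175 -0.2041 -0.4085; -0.2041 0.7679 0.6701; -0.4085 0.6701 1.7992]  S=[0.8805 -0.2344; -0.2344 0.7365]  K=[0.4913 -0.1011; -0.0943 0.8433; -0.5895 0.2280]  nu=[-5.7375, 2.5806]  x^+=[-1.3166, 0.4165, 1.5287]  P^+=[0.1741 -0.0011 -0.0963; -0.0011 0.1990 0.3580; -0.0963 0.3580 1.3919]
step 3: x^-=[-1.8499, 0.8754, 1.5110]  P^-=[0.4311 -0.2561 -0.5152; -0.2561 0.7953 0.7352; -0.5152 0.7352 1.8817]  S=[0.9151 -0.2686; -0.2686 0.7478]  K=[0.4907 -0.1150; -0.1219 0.8459; -0.6765 0.2558]  nu=[0.6370, 2.3239]  x^+=[-1.8045, 2.7636, 1.6746]  P^+=[0.1705 -0.0133 -0.1348; -0.0133 0.1913 0.3359; -0.1348 0.3359 1.3210]
step 4: x^-=[-2.9253, 3.3522, 2.0199]  P^-=[0.4450 -0.2678 -0.5378; -0.2678 0.7799 0.6961; -0.5378 0.6961 1.7813]  S=[0.9325 -0.2768; -0.2768 0.7488]  K=[0.4965 -0.1194; -0.1231 0.8387; -0.6827 0.2334]  nu=[6.3174, -0.0916]  x^+=[0.2221, 2.4978, -2.3143]  P^+=[0.1716 -0.0165 -0.1463; -0.0165 0.1819 0.3047; -0.1463 0.3047 1.2177]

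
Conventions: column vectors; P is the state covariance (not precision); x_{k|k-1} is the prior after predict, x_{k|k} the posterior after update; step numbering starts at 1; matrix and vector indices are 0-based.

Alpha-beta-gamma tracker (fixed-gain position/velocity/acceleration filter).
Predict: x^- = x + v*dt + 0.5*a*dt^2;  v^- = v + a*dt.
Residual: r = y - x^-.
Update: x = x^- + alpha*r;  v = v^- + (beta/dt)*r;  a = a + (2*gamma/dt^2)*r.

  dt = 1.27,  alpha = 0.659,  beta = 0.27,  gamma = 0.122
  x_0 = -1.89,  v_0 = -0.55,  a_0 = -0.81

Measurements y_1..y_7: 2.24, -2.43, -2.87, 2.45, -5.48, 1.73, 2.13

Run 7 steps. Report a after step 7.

a_post = 0.8858

step 1: x_pred=-3.2417  r=5.4817  x^+=0.3707  v^+=-0.4133  a^+=0.0193
step 2: x_pred=-0.1386  r=-2.2914  x^+=-1.6486  v^+=-0.8760  a^+=-0.3274
step 3: x_pred=-3.0251  r=0.1551  x^+=-2.9229  v^+=-1.2587  a^+=-0.3039
step 4: x_pred=-4.7666  r=7.2166  x^+=-0.0109  v^+=-0.1105  a^+=0.7878
step 5: x_pred=0.4842  r=-5.9642  x^+=-3.4462  v^+=-0.3779  a^+=-0.1144
step 6: x_pred=-4.0184  r=5.7484  x^+=-0.2302  v^+=0.6989  a^+=0.7552
step 7: x_pred=1.2664  r=0.8636  x^+=1.8355  v^+=1.8416  a^+=0.8858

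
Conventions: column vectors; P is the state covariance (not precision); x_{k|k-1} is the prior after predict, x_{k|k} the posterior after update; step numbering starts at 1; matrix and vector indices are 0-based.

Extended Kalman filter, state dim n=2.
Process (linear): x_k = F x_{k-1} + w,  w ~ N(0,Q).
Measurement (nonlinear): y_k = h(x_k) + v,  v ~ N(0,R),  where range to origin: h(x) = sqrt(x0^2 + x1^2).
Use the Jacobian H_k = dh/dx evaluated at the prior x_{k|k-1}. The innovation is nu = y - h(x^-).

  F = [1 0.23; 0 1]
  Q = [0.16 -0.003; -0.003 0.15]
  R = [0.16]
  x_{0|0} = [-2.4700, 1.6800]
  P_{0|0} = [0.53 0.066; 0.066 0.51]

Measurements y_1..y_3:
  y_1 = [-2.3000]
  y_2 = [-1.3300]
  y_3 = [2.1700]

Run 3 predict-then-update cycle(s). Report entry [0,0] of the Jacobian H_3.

step 1: x^-=[-2.0836, 1.6800]  P^-=[0.7473 0.1803; 0.1803 0.6600]  H_jac=[-0.7785 0.6277]  S=[0.6967]  K=[-0.6726; 0.3931]  nu=[-4.9765]  x^+=[1.2636, -0.2765]  P^+=[0.4322 0.3645; 0.3645 0.5523]
step 2: x^-=[1.2000, -0.2765]  P^-=[0.7891 0.4886; 0.4886 0.7023]  H_jac=[0.9745 -0.2245]  S=[0.7309]  K=[0.9019; 0.4356]  nu=[-2.5614]  x^+=[-1.1102, -1.3923]  P^+=[0.1945 0.2014; 0.2014 0.5636]
step 3: x^-=[-1.4305, -1.3923]  P^-=[0.4769 0.3280; 0.3280 0.7136]  H_jac=[-0.7166 -0.6975]  S=[1.0800]  K=[-0.5283; -0.6785]  nu=[0.1738]  x^+=[-1.5223, -1.5103]  P^+=[0.1755 -0.0591; -0.0591 0.2164]

H_jac[0,0] = -0.7166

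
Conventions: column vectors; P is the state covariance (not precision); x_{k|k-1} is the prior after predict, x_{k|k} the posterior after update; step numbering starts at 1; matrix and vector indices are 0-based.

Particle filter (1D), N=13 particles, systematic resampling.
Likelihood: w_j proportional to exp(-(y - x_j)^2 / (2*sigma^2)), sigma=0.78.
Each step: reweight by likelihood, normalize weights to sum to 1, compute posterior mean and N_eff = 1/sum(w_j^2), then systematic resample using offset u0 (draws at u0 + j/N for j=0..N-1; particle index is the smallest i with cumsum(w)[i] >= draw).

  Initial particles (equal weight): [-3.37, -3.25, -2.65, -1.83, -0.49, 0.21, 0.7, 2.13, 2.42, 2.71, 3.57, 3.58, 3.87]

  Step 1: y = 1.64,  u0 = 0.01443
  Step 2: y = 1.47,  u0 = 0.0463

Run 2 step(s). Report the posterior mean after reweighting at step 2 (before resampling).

step 1: w=[0.0000, 0.0000, 0.0000, 0.0000, 0.0092, 0.0711, 0.1846, 0.3132, 0.2314, 0.1489, 0.0179, 0.0173, 0.0064]  mean=1.9209  Neff=4.6791  idx=[5, 6, 6, 6, 7, 7, 7, 7, 8, 8, 8, 9, 9]
step 2: w=[0.0393, 0.0890, 0.0890, 0.0890, 0.1012, 0.1012, 0.1012, 0.1012, 0.0690, 0.0690, 0.0690, 0.0409, 0.0409]  mean=1.7804  Neff=11.9159  idx=[1, 1, 2, 3, 4, 5, 5, 6, 7, 8, 9, 10, 12]

post_mean = 1.7804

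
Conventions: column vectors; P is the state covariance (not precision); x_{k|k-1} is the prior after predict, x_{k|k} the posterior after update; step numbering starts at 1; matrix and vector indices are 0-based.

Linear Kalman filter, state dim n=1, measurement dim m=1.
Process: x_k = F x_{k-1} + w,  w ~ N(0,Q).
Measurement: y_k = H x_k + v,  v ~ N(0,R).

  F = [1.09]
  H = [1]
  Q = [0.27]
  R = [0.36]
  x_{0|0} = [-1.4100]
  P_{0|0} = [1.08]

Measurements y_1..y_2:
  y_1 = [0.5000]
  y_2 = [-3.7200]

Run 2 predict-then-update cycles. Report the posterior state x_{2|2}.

x_post = [-2.3027]

step 1: x^-=[-1.5369]  P^-=[1.5531]  S=[1.9131]  K=[0.8118]  nu=[2.0369]  x^+=[0.1167]  P^+=[0.2923]
step 2: x^-=[0.1272]  P^-=[0.6172]  S=[0.9772]  K=[0.6316]  nu=[-3.8472]  x^+=[-2.3027]  P^+=[0.2274]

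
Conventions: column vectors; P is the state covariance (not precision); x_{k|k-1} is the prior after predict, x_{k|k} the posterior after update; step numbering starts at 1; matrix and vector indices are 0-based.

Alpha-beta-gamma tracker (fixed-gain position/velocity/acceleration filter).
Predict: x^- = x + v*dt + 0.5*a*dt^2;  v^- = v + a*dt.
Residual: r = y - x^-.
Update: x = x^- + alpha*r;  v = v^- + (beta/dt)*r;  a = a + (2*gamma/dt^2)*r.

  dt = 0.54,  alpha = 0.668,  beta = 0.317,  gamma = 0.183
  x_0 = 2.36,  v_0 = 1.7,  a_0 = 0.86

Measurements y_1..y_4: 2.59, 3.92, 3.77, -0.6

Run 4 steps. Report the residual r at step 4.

step 1: x_pred=3.4034  r=-0.8134  x^+=2.8600  v^+=1.6869  a^+=-0.1609
step 2: x_pred=3.7475  r=0.1725  x^+=3.8627  v^+=1.7013  a^+=0.0556
step 3: x_pred=4.7895  r=-1.0195  x^+=4.1085  v^+=1.1328  a^+=-1.2241
step 4: x_pred=4.5417  r=-5.1417  x^+=1.1070  v^+=-2.5466  a^+=-7.6777

resid = -5.1417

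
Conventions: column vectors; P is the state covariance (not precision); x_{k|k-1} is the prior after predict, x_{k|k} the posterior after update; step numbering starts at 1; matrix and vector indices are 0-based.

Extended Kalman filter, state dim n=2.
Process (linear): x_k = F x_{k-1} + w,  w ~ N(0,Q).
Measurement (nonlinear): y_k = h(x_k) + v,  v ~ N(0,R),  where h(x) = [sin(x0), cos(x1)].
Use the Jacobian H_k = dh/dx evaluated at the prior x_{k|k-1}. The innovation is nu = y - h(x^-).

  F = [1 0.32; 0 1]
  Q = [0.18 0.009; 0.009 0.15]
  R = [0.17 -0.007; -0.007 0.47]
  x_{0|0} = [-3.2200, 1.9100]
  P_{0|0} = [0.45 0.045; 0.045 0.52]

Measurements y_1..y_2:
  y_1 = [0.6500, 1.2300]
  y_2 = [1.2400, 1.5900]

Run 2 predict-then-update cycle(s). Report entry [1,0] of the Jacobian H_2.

step 1: x^-=[-2.6088, 1.9100]  P^-=[0.7120 0.2204; 0.2204 0.6700]  H_jac=[-0.8614 0.0000; 0.0000 -0.9430]  S=[0.6983 0.1720; 0.1720 1.0658]  K=[-0.8646 -0.0554; -0.1310 -0.5717]  nu=[1.1579, 1.5627]  x^+=[-3.6967, 0.8649]  P^+=[0.1702 0.0212; 0.0212 0.2839]
step 2: x^-=[-3.4199, 0.8649]  P^-=[0.3928 0.1211; 0.1211 0.4339]  H_jac=[-0.9615 0.0000; 0.0000 -0.7610]  S=[0.5332 0.0816; 0.0816 0.7213]  K=[-0.7010 -0.0484; -0.1509 -0.4408]  nu=[0.9653, 0.9413]  x^+=[-4.1422, 0.3044]  P^+=[0.1236 0.0235; 0.0235 0.2708]

H_jac[1,0] = 0.0000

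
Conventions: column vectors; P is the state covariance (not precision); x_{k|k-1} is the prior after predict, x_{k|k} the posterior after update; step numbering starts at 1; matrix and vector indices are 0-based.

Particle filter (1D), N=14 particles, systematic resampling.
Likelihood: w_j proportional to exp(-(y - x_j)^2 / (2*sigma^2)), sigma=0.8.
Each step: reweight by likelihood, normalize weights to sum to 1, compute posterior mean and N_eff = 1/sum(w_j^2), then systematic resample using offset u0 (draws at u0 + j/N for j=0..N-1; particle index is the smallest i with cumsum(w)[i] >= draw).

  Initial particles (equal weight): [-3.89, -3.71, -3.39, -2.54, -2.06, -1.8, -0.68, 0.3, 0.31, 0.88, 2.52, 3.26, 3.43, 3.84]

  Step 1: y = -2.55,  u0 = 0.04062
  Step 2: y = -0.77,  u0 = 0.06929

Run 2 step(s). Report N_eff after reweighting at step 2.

step 1: w=[0.0662, 0.0941, 0.1552, 0.2693, 0.2232, 0.1735, 0.0175, 0.0005, 0.0005, 0.0000, 0.0000, 0.0000, 0.0000, 0.0000]  mean=-2.6005  Neff=5.2612  idx=[0, 1, 2, 2, 3, 3, 3, 3, 4, 4, 4, 5, 5, 5]
step 2: w=[0.0002, 0.0005, 0.0019, 0.0019, 0.0348, 0.0348, 0.0348, 0.0348, 0.1097, 0.1097, 0.1097, 0.1757, 0.1757, 0.1757]  mean=-1.9959  Neff=7.4851  idx=[5, 7, 8, 9, 9, 10, 11, 11, 11, 12, 12, 13, 13, 13]

N_eff = 7.4851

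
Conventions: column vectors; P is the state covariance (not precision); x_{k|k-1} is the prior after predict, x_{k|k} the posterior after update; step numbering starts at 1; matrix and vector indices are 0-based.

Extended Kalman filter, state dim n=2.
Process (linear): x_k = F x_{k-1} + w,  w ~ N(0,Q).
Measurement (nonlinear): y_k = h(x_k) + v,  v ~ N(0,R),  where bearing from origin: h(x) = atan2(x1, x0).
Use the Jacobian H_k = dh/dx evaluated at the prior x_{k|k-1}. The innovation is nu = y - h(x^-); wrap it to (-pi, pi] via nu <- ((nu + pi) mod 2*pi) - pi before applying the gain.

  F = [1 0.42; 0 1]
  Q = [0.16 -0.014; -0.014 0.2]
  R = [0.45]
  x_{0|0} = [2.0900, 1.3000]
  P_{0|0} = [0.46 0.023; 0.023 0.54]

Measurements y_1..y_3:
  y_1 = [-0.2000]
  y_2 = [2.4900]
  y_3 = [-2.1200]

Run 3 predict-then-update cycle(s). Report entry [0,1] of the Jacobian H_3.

H_jac[0,1] = 0.2015

step 1: x^-=[2.6360, 1.3000]  P^-=[0.7346 0.2358; 0.2358 0.7400]  H_jac=[-0.1505 0.3051]  S=[0.5139]  K=[-0.0751; 0.3704]  nu=[-0.6582]  x^+=[2.6854, 1.0562]  P^+=[0.7317 0.2501; 0.2501 0.6695]
step 2: x^-=[3.1290, 1.0562]  P^-=[1.2199 0.5173; 0.5173 0.8695]  H_jac=[-0.0968 0.2869]  S=[0.5043]  K=[0.0600; 0.3954]  nu=[2.1645]  x^+=[3.2590, 1.9120]  P^+=[1.2180 0.5053; 0.5053 0.7907]
step 3: x^-=[4.0620, 1.9120]  P^-=[1.9420 0.8234; 0.8234 0.9907]  H_jac=[-0.0949 0.2015]  S=[0.4762]  K=[-0.0384; 0.2552]  nu=[-2.5599]  x^+=[4.1602, 1.2586]  P^+=[1.9413 0.8281; 0.8281 0.9597]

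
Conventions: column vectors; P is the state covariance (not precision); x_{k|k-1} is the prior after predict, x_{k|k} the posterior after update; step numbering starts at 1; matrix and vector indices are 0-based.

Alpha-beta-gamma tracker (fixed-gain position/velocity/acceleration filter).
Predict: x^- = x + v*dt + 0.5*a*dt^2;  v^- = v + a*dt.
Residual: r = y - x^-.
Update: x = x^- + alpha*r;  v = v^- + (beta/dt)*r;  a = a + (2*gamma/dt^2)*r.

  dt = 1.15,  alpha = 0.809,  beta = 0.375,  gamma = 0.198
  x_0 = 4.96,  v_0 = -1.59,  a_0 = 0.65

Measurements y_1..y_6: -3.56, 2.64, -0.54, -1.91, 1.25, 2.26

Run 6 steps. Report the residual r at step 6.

step 1: x_pred=3.5613  r=-7.1213  x^+=-2.1998  v^+=-3.1647  a^+=-1.4824
step 2: x_pred=-6.8194  r=9.4594  x^+=0.8333  v^+=-1.7848  a^+=1.3501
step 3: x_pred=-0.3265  r=-0.2135  x^+=-0.4992  v^+=-0.3018  a^+=1.2862
step 4: x_pred=0.0042  r=-1.9142  x^+=-1.5444  v^+=0.5531  a^+=0.7130
step 5: x_pred=-0.4368  r=1.6868  x^+=0.9278  v^+=1.9231  a^+=1.2181
step 6: x_pred=3.9449  r=-1.6849  x^+=2.5818  v^+=2.7745  a^+=0.7136

resid = -1.6849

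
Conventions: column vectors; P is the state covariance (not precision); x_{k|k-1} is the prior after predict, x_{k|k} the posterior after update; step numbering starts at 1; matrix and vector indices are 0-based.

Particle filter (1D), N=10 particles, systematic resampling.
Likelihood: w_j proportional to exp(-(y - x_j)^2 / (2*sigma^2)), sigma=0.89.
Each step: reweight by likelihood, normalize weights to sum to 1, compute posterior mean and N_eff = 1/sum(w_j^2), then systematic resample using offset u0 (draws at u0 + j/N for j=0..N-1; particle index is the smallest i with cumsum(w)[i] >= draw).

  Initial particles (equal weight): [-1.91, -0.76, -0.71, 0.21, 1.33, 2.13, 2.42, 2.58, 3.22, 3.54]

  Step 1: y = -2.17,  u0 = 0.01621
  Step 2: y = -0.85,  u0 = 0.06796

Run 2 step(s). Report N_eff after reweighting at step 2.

N_eff = 8.8760

step 1: w=[0.6254, 0.1861, 0.1700, 0.0183, 0.0003, 0.0000, 0.0000, 0.0000, 0.0000, 0.0000]  mean=-1.4524  Neff=2.1979  idx=[0, 0, 0, 0, 0, 0, 0, 1, 2, 2]
step 2: w=[0.0767, 0.0767, 0.0767, 0.0767, 0.0767, 0.0767, 0.0767, 0.1551, 0.1540, 0.1540]  mean=-1.3621  Neff=8.8760  idx=[0, 2, 3, 4, 6, 7, 7, 8, 9, 9]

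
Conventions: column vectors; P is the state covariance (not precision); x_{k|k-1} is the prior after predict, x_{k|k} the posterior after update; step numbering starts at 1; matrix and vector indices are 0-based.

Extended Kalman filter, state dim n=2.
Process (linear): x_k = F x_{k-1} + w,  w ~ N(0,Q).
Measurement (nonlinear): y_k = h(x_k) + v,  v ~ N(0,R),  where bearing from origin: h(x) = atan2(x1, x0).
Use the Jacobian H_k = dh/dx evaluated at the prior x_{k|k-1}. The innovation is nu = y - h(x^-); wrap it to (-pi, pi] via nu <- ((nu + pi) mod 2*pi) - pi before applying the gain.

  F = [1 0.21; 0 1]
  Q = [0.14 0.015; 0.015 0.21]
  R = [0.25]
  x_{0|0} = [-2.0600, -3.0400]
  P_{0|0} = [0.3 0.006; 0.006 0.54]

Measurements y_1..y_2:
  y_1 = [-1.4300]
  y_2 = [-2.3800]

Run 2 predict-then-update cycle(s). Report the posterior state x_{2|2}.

step 1: x^-=[-2.6984, -3.0400]  P^-=[0.4663 0.1344; 0.1344 0.7500]  H_jac=[0.1840 -0.1633]  S=[0.2777]  K=[0.2299; -0.3520]  nu=[0.8667]  x^+=[-2.4991, -3.3451]  P^+=[0.4517 0.1569; 0.1569 0.7156]
step 2: x^-=[-3.2016, -3.3451]  P^-=[0.6891 0.3221; 0.3221 0.9256]  H_jac=[0.1560 -0.1493]  S=[0.2724]  K=[0.2181; -0.3229]  nu=[-0.0457]  x^+=[-3.2116, -3.3303]  P^+=[0.6761 0.3413; 0.3413 0.8972]

x_post = [-3.2116, -3.3303]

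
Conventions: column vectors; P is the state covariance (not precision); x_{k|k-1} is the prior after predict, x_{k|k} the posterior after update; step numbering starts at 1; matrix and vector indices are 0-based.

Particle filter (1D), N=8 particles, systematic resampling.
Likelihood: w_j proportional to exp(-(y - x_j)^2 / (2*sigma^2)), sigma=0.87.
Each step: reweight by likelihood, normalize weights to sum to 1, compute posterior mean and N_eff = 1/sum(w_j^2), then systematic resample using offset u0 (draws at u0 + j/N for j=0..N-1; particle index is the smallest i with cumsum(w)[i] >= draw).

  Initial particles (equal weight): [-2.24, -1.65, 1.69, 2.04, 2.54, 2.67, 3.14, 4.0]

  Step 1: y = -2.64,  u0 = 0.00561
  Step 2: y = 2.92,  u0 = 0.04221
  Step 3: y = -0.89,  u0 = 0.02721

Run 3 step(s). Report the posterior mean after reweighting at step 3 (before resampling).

post_mean = -1.6848

step 1: w=[0.6322, 0.3678, 0.0000, 0.0000, 0.0000, 0.0000, 0.0000, 0.0000]  mean=-2.0230  Neff=1.8693  idx=[0, 0, 0, 0, 0, 0, 1, 1]
step 2: w=[0.0106, 0.0106, 0.0106, 0.0106, 0.0106, 0.0106, 0.4683, 0.4683]  mean=-1.6874  Neff=2.2762  idx=[3, 6, 6, 6, 7, 7, 7, 7]
step 3: w=[0.0591, 0.1344, 0.1344, 0.1344, 0.1344, 0.1344, 0.1344, 0.1344]  mean=-1.6848  Neff=7.6942  idx=[0, 1, 2, 3, 4, 5, 6, 7]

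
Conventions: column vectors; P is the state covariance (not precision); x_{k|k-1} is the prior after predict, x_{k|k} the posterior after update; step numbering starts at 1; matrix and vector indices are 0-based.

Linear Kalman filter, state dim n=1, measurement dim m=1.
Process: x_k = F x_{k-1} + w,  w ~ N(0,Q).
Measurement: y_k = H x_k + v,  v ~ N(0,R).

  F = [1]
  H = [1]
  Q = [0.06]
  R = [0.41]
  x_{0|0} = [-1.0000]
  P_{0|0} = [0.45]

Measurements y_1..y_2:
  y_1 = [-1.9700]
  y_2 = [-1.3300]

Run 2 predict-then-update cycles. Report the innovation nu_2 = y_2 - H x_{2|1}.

step 1: x^-=[-1.0000]  P^-=[0.5100]  S=[0.9200]  K=[0.5543]  nu=[-0.9700]  x^+=[-1.5377]  P^+=[0.2273]
step 2: x^-=[-1.5377]  P^-=[0.2873]  S=[0.6973]  K=[0.4120]  nu=[0.2077]  x^+=[-1.4521]  P^+=[0.1689]

innov = [0.2077]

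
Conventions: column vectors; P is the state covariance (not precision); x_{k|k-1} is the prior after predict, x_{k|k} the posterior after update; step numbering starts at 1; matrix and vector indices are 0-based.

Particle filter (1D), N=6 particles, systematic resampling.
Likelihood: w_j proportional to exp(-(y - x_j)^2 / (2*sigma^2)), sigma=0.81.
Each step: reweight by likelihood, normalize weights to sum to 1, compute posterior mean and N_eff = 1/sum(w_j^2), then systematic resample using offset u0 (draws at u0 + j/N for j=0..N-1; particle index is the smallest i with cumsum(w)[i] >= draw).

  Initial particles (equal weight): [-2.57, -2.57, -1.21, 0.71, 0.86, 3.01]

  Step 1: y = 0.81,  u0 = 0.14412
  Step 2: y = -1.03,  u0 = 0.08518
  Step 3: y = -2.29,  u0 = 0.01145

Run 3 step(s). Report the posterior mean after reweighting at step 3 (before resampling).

post_mean = 0.7398

step 1: w=[0.0001, 0.0001, 0.0217, 0.4816, 0.4844, 0.0121]  mean=0.7685  Neff=2.1402  idx=[3, 3, 3, 4, 4, 4]
step 2: w=[0.2008, 0.2008, 0.2008, 0.1326, 0.1326, 0.1326]  mean=0.7697  Neff=5.7590  idx=[0, 1, 2, 2, 4, 5]
step 3: w=[0.2004, 0.2004, 0.2004, 0.2004, 0.0992, 0.0992]  mean=0.7398  Neff=5.5458  idx=[0, 0, 1, 2, 3, 4]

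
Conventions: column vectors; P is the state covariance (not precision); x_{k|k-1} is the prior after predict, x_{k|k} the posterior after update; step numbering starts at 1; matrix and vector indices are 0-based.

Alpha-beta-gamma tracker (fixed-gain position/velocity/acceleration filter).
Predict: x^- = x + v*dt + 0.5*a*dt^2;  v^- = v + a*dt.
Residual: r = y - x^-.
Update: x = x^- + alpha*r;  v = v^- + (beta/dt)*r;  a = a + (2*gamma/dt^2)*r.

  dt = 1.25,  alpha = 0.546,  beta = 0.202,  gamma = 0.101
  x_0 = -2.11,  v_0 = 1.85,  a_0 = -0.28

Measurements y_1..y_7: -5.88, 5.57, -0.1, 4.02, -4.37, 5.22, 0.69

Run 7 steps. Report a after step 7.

a_post = -0.0298

step 1: x_pred=-0.0162  r=-5.8637  x^+=-3.2179  v^+=0.5524  a^+=-1.0381
step 2: x_pred=-3.3383  r=8.9083  x^+=1.5256  v^+=0.6944  a^+=0.1136
step 3: x_pred=2.4824  r=-2.5824  x^+=1.0724  v^+=0.4191  a^+=-0.2203
step 4: x_pred=1.4242  r=2.5958  x^+=2.8415  v^+=0.5633  a^+=0.1153
step 5: x_pred=3.6357  r=-8.0057  x^+=-0.7354  v^+=-0.5863  a^+=-0.9196
step 6: x_pred=-2.1867  r=7.4067  x^+=1.8573  v^+=-0.5389  a^+=0.0379
step 7: x_pred=1.2133  r=-0.5233  x^+=0.9276  v^+=-0.5761  a^+=-0.0298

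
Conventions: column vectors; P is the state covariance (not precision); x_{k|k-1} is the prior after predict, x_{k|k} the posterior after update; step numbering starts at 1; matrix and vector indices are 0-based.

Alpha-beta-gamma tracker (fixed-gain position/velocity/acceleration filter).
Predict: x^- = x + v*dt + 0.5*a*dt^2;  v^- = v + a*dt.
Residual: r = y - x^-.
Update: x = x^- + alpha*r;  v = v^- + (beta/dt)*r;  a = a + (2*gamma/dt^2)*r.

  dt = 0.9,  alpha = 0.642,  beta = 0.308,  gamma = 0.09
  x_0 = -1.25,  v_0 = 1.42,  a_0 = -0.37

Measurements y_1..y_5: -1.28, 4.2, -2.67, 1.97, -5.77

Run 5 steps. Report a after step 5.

step 1: x_pred=-0.1218  r=-1.1582  x^+=-0.8654  v^+=0.6907  a^+=-0.6274
step 2: x_pred=-0.4979  r=4.6979  x^+=2.5182  v^+=1.7337  a^+=0.4166
step 3: x_pred=4.2473  r=-6.9173  x^+=-0.1936  v^+=-0.2586  a^+=-1.1206
step 4: x_pred=-0.8801  r=2.8501  x^+=0.9496  v^+=-0.2917  a^+=-0.4872
step 5: x_pred=0.4898  r=-6.2598  x^+=-3.5290  v^+=-2.8724  a^+=-1.8783

a_post = -1.8783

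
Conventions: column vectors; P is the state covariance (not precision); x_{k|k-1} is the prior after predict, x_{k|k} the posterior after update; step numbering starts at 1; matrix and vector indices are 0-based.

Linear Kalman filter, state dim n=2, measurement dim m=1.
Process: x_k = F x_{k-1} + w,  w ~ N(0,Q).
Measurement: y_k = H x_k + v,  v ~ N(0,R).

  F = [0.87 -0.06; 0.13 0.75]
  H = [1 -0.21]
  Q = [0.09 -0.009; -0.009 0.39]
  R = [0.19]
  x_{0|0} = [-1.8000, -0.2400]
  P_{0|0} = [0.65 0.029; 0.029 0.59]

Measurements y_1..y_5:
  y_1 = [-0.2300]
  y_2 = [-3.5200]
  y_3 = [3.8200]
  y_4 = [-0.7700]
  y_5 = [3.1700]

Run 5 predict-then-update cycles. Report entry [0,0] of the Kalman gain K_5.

step 1: x^-=[-1.5516, -0.4140]  P^-=[0.5811 0.0567; 0.0567 0.7385]  S=[0.7799]  K=[0.7299; -0.1262]  nu=[1.2347]  x^+=[-0.6505, -0.5698]  P^+=[0.1657 0.1285; 0.1285 0.7261]
step 2: x^-=[-0.5317, -0.5119]  P^-=[0.2046 0.0599; 0.0599 0.8263]  S=[0.4059]  K=[0.4731; -0.2799]  nu=[-3.0958]  x^+=[-1.9963, 0.3547]  P^+=[0.1138 0.1137; 0.1137 0.7945]
step 3: x^-=[-1.7580, 0.0065]  P^-=[0.1671 0.0414; 0.0414 0.8610]  S=[0.3777]  K=[0.4194; -0.3691]  nu=[5.5794]  x^+=[0.5820, -2.0531]  P^+=[0.1007 0.0999; 0.0999 0.8095]
step 4: x^-=[0.6295, -1.4642]  P^-=[0.1587 0.0303; 0.0303 0.8665]  S=[0.3741]  K=[0.4071; -0.4053]  nu=[-1.7070]  x^+=[-0.0653, -0.7724]  P^+=[0.0967 0.0921; 0.0921 0.8051]
step 5: x^-=[-0.0105, -0.5878]  P^-=[0.1565 0.0251; 0.0251 0.8624]  S=[0.3740]  K=[0.4043; -0.4173]  nu=[3.0571]  x^+=[1.2255, -1.8634]  P^+=[0.0953 0.0882; 0.0882 0.7973]

K[0,0] = 0.4043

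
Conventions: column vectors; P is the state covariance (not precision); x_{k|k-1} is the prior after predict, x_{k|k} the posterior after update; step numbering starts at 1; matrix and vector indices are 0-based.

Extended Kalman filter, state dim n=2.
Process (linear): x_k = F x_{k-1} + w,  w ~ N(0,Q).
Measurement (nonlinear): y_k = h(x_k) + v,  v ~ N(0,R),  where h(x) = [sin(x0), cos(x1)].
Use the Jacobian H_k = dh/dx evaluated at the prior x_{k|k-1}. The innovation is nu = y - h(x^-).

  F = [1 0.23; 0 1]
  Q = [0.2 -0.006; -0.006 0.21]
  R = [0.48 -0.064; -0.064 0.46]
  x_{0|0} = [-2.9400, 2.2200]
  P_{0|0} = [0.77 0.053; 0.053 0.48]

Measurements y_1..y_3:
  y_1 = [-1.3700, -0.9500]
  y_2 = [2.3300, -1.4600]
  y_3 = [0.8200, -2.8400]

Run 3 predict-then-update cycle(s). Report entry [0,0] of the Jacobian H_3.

step 1: x^-=[-2.4294, 2.2200]  P^-=[1.0198 0.1574; 0.1574 0.6900]  H_jac=[-0.7569 0.0000; 0.0000 -0.7966]  S=[1.0643 0.0309; 0.0309 0.8978]  K=[-0.7219 -0.1148; -0.0943 -0.6089]  nu=[-0.7165, -0.3454]  x^+=[-1.8725, 2.4979]  P^+=[0.4481 0.0083; 0.0083 0.3441]
step 2: x^-=[-1.2979, 2.4979]  P^-=[0.6701 0.0814; 0.0814 0.5541]  H_jac=[0.2695 0.0000; 0.0000 -0.6002]  S=[0.5287 -0.0772; -0.0772 0.6596]  K=[0.3365 -0.0347; -0.0326 -0.5080]  nu=[3.2930, -0.6601]  x^+=[-0.1669, 2.7257]  P^+=[0.6077 0.0625; 0.0625 0.3859]
step 3: x^-=[0.4600, 2.7257]  P^-=[0.8568 0.1452; 0.1452 0.5959]  H_jac=[0.8960 0.0000; 0.0000 -0.4040]  S=[1.1679 -0.1166; -0.1166 0.5572]  K=[0.6606 0.0329; 0.0698 -0.4174]  nu=[0.3760, -1.9252]  x^+=[0.6451, 3.5555]  P^+=[0.3515 0.0672; 0.0672 0.4863]

H_jac[0,0] = 0.8960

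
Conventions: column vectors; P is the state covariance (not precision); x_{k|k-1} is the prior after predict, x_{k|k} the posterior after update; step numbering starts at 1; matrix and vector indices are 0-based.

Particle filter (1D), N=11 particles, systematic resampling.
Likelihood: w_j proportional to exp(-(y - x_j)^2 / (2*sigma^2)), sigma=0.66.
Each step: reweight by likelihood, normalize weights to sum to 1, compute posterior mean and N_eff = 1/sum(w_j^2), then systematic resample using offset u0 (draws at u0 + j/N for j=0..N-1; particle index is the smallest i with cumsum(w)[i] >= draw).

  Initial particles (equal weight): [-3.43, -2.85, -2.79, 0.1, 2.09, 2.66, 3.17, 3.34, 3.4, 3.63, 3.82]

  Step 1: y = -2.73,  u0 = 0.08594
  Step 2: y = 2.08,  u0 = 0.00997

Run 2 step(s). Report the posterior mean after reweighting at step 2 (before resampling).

post_mean = -2.8075

step 1: w=[0.2235, 0.3858, 0.3906, 0.0000, 0.0000, 0.0000, 0.0000, 0.0000, 0.0000, 0.0000, 0.0000]  mean=-2.9561  Neff=2.8457  idx=[0, 0, 1, 1, 1, 1, 2, 2, 2, 2, 2]
step 2: w=[0.0001, 0.0001, 0.0724, 0.0724, 0.0724, 0.0724, 0.1421, 0.1421, 0.1421, 0.1421, 0.1421]  mean=-2.8075  Neff=8.2042  idx=[2, 3, 4, 5, 6, 7, 7, 8, 9, 9, 10]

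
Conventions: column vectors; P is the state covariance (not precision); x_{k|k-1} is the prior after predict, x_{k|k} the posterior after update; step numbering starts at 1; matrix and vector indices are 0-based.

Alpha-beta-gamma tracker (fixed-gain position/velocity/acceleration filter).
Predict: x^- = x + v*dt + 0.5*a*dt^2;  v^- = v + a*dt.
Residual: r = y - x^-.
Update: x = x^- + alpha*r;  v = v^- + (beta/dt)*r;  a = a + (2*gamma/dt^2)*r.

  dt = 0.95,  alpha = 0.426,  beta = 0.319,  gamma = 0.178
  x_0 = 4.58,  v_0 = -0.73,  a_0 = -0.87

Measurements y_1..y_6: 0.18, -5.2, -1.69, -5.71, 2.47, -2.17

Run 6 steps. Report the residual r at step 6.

resid = -2.9516

step 1: x_pred=3.4939  r=-3.3139  x^+=2.0822  v^+=-2.6693  a^+=-2.1772
step 2: x_pred=-1.4361  r=-3.7639  x^+=-3.0395  v^+=-6.0015  a^+=-3.6619
step 3: x_pred=-10.3934  r=8.7034  x^+=-6.6857  v^+=-6.5578  a^+=-0.2288
step 4: x_pred=-13.0189  r=7.3089  x^+=-9.9053  v^+=-4.3209  a^+=2.6543
step 5: x_pred=-12.8124  r=15.2824  x^+=-6.3021  v^+=3.3323  a^+=8.6826
step 6: x_pred=0.7816  r=-2.9516  x^+=-0.4758  v^+=10.5897  a^+=7.5183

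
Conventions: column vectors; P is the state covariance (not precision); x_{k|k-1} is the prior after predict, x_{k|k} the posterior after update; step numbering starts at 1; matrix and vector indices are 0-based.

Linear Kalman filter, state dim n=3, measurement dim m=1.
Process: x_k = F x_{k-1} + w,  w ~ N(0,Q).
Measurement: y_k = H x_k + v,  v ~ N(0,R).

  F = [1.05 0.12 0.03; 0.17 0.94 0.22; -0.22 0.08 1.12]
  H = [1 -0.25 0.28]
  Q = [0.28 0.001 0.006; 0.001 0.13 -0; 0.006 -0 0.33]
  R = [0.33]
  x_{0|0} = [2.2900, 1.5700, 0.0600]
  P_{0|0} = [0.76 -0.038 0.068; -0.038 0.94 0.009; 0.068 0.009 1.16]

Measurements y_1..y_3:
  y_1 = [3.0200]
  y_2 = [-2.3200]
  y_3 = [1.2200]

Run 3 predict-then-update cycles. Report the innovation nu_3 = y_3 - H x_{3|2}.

step 1: x^-=[2.5947, 1.8783, -0.3110]  P^-=[1.1273 0.2286 -0.0430; 0.2286 1.0354 0.3547; -0.0430 0.3547 1.7973]  S=[1.4748]  K=[0.7174; 0.0468; 0.2519]  nu=[0.9820]  x^+=[3.2992, 1.9243, -0.0636]  P^+=[0.3682 0.1790 -0.3096; 0.1790 1.0321 0.3373; -0.3096 0.3373 1.7037]
step 2: x^-=[3.6931, 2.3557, -0.6431]  P^-=[0.7304 0.3201 -0.3175; 0.3201 1.3087 0.7662; -0.3175 0.7662 2.6983]  S=[0.9086]  K=[0.6179; 0.2283; 0.2713]  nu=[-5.2441]  x^+=[0.4527, 1.1585, -2.0659]  P^+=[0.3834 0.1919 -0.4698; 0.1919 1.2613 0.7099; -0.4698 0.7099 2.6314]
step 3: x^-=[0.5523, 0.7114, -2.3208]  P^-=[0.7471 0.3502 -0.4233; 0.3502 1.7027 1.3849; -0.4233 1.3849 4.0094]  S=[0.8919]  K=[0.6067; 0.3502; 0.3960]  nu=[1.4953]  x^+=[1.4595, 1.2351, -1.7287]  P^+=[0.4189 0.1608 -0.6375; 0.1608 1.5933 1.2613; -0.6375 1.2613 3.8696]

innov = [1.4953]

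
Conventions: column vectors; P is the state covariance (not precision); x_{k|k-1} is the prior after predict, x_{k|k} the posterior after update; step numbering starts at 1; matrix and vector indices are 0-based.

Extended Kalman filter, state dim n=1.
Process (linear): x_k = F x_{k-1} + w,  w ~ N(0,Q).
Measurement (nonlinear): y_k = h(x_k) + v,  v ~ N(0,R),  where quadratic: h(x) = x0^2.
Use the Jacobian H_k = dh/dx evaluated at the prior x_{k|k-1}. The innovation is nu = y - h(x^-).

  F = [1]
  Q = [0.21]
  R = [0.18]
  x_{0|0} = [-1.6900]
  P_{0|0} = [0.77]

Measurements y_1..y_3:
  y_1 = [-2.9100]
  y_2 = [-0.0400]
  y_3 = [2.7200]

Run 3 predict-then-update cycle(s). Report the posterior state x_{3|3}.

x_post = [-0.1405]

step 1: x^-=[-1.6900]  P^-=[0.9800]  H_jac=[-3.3800]  S=[11.3759]  K=[-0.2912]  nu=[-5.7661]  x^+=[-0.0110]  P^+=[0.0155]
step 2: x^-=[-0.0110]  P^-=[0.2255]  H_jac=[-0.0221]  S=[0.1801]  K=[-0.0277]  nu=[-0.0401]  x^+=[-0.0099]  P^+=[0.2254]
step 3: x^-=[-0.0099]  P^-=[0.4354]  H_jac=[-0.0199]  S=[0.1802]  K=[-0.0480]  nu=[2.7199]  x^+=[-0.1405]  P^+=[0.4350]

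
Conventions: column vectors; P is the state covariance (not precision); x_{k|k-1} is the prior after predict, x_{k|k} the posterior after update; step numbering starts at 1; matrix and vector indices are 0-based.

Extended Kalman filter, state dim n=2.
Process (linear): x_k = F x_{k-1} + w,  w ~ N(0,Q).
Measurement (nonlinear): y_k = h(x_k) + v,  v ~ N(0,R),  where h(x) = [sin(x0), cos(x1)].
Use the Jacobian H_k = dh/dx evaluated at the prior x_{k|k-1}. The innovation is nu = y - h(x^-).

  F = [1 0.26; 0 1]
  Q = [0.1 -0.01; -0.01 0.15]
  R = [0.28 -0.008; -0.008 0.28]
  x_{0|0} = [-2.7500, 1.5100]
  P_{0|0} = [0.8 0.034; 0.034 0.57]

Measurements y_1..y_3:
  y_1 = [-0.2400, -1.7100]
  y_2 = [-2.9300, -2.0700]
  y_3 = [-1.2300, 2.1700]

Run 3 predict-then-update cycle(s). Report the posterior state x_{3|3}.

x_post = [-0.6839, 4.0407]

step 1: x^-=[-2.3574, 1.5100]  P^-=[0.9562 0.1722; 0.1722 0.7200]  H_jac=[-0.7080 0.0000; 0.0000 -0.9982]  S=[0.7593 0.1137; 0.1137 0.9973]  K=[-0.8808 -0.0719; -0.0536 -0.7145]  nu=[0.4663, -1.7708]  x^+=[-2.6407, 2.7502]  P^+=[0.3476 0.0131; 0.0131 0.2000]
step 2: x^-=[-1.9257, 2.7502]  P^-=[0.4679 0.0551; 0.0551 0.3500]  H_jac=[-0.3475 0.0000; 0.0000 -0.3815]  S=[0.3365 -0.0007; -0.0007 0.3309]  K=[-0.4833 -0.0646; -0.0577 -0.4036]  nu=[-1.9923, -1.1456]  x^+=[-0.8888, 3.3276]  P^+=[0.3880 0.0372; 0.0372 0.2950]
step 3: x^-=[-0.0237, 3.3276]  P^-=[0.5273 0.1039; 0.1039 0.4450]  H_jac=[0.9997 0.0000; 0.0000 0.1849]  S=[0.8070 0.0112; 0.0112 0.2952]  K=[0.6527 0.0403; 0.1250 0.2740]  nu=[-1.2063, 3.1528]  x^+=[-0.6839, 4.0407]  P^+=[0.1825 0.0328; 0.0328 0.4095]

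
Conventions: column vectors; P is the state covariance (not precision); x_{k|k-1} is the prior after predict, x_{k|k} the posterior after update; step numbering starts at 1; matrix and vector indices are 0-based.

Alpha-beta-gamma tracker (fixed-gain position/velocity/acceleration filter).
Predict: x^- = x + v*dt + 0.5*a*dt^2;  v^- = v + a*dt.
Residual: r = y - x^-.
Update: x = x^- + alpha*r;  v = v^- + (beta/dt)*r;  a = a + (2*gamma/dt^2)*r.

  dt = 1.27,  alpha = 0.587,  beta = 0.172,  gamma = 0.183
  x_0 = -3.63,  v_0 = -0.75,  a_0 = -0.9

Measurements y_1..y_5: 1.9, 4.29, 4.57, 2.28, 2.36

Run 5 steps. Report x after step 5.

x_post = 6.4303

step 1: x_pred=-5.3083  r=7.2083  x^+=-1.0770  v^+=-0.9168  a^+=0.7357
step 2: x_pred=-1.6480  r=5.9380  x^+=1.8376  v^+=0.8218  a^+=2.0832
step 3: x_pred=4.5613  r=0.0087  x^+=4.5664  v^+=3.4686  a^+=2.0851
step 4: x_pred=10.6531  r=-8.3731  x^+=5.7381  v^+=4.9827  a^+=0.1851
step 5: x_pred=12.2155  r=-9.8555  x^+=6.4303  v^+=3.8831  a^+=-2.0513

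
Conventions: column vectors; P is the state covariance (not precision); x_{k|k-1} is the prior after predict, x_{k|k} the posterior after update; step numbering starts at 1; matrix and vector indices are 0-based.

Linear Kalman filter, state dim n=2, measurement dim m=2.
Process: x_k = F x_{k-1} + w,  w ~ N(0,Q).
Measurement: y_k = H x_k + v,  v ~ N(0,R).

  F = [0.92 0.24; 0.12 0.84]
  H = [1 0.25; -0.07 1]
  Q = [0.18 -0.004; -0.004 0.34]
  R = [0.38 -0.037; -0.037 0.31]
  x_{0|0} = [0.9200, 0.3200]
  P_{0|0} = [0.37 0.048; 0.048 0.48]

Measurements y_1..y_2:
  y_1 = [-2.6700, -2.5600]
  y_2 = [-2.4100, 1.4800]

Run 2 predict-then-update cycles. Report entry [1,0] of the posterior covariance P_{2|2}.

P_post[1,0] = -0.0150

step 1: x^-=[0.9232, 0.3792]  P^-=[0.5420 0.1721; 0.1721 0.6937]  S=[1.0514 0.2676; 0.2676 0.9823]  K=[0.5605 -0.0161; 0.1633 0.6495]  nu=[-3.6880, -2.8746]  x^+=[-1.0977, -2.0902]  P^+=[0.2162 -0.0106; -0.0106 0.1945]
step 2: x^-=[-1.5115, -1.8875]  P^-=[0.3696 0.0506; 0.0506 0.4783]  S=[0.8047 0.1064; 0.1064 0.7830]  K=[0.4794 -0.0336; 0.1337 0.5881]  nu=[-0.4266, 3.2616]  x^+=[-1.8255, -0.0262]  P^+=[0.1872 -0.0150; -0.0150 0.1763]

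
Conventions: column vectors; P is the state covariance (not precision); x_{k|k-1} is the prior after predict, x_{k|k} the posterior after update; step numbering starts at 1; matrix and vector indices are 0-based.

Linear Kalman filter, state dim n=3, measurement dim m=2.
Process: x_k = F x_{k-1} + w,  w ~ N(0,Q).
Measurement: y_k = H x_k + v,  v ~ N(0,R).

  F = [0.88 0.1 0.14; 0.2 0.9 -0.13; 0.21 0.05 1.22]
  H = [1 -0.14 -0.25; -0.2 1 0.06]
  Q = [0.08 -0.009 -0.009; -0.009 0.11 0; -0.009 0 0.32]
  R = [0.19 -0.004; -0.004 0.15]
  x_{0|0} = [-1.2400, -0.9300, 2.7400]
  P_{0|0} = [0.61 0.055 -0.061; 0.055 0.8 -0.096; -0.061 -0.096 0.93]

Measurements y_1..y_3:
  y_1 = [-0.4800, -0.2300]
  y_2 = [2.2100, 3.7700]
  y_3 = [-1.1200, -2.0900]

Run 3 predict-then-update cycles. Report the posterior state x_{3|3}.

step 1: x^-=[-0.8006, -1.4412, 3.0359]  P^-=[0.5706 0.1925 0.1905; 0.1925 0.8436 -0.1929; 0.1905 -0.1929 1.6913]  S=[0.7202 0.0071; 0.0071 0.9177]  K=[0.6878 0.0925; 0.1618 0.8633; -0.2837 -0.1390]  nu=[0.8778, 0.8689]  x^+=[-0.1164, -0.5490, 2.6661]  P^+=[0.2211 0.0347 0.3437; 0.0347 0.1387 -0.0479; 0.3437 -0.0479 1.6150]
step 2: x^-=[0.2159, -0.8640, 3.2007]  P^-=[0.3737 0.0061 0.6836; 0.0061 0.2643 -0.2115; 0.6836 -0.2115 2.9049]  S=[0.3922 -0.0232; -0.0232 0.3955]  K=[0.5127 -0.0398; 0.0938 0.6386; -0.0595 -0.4432]  nu=[2.6733, 4.4851]  x^+=[1.4080, 2.2511, 1.0538]  P^+=[0.2691 0.0048 0.6834; 0.0048 0.1023 -0.0992; 0.6834 -0.0992 2.8271]
step 3: x^-=[1.6117, 2.1706, 1.6939]  P^-=[0.5113 -0.0702 1.2654; -0.0702 0.2408 -0.3917; 1.2654 -0.3917 4.8781]  S=[0.3704 -0.0449; -0.0449 0.3796]  K=[0.5295 -0.1917; 0.0585 0.6165; 0.1616 -0.9085]  nu=[-2.0043, -4.0399]  x^+=[1.3250, -0.4373, 5.0403]  P^+=[0.3843 -0.0227 1.1445; -0.0227 0.0985 -0.1805; 1.1445 -0.1805 4.5419]

x_post = [1.3250, -0.4373, 5.0403]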